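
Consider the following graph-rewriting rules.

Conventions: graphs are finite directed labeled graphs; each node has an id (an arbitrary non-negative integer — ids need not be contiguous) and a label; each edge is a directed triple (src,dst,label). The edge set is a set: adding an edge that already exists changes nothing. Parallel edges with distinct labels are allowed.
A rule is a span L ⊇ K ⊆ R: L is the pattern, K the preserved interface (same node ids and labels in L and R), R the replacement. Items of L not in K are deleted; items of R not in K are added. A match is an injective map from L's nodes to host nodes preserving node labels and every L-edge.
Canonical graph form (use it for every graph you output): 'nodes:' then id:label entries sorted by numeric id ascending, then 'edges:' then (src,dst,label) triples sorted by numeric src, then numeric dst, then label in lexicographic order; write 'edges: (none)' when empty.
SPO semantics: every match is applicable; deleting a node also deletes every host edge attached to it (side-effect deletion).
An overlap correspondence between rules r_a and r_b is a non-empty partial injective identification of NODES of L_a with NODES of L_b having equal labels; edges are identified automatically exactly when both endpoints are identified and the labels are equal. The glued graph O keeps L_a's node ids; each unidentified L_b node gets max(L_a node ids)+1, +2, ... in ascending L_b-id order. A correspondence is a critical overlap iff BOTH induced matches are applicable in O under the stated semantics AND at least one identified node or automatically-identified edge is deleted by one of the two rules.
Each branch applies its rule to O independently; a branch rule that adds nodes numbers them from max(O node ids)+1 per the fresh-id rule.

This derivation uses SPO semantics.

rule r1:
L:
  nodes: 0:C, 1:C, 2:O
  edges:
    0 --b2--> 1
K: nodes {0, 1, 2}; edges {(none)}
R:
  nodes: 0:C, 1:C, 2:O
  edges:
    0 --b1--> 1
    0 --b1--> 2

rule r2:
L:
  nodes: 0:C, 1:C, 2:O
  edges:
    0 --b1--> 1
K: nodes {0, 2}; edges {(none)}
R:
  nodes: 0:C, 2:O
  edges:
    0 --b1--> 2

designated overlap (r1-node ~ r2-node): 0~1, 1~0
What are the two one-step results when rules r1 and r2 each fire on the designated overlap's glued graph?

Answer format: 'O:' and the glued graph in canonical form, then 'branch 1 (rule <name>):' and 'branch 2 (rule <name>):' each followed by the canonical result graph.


O:
nodes: 0:C, 1:C, 2:O, 3:O
edges: (0,1,b2); (1,0,b1)
branch 1 (rule r1):
nodes: 0:C, 1:C, 2:O, 3:O
edges: (0,1,b1); (0,2,b1); (1,0,b1)
branch 2 (rule r2):
nodes: 1:C, 2:O, 3:O
edges: (1,3,b1)


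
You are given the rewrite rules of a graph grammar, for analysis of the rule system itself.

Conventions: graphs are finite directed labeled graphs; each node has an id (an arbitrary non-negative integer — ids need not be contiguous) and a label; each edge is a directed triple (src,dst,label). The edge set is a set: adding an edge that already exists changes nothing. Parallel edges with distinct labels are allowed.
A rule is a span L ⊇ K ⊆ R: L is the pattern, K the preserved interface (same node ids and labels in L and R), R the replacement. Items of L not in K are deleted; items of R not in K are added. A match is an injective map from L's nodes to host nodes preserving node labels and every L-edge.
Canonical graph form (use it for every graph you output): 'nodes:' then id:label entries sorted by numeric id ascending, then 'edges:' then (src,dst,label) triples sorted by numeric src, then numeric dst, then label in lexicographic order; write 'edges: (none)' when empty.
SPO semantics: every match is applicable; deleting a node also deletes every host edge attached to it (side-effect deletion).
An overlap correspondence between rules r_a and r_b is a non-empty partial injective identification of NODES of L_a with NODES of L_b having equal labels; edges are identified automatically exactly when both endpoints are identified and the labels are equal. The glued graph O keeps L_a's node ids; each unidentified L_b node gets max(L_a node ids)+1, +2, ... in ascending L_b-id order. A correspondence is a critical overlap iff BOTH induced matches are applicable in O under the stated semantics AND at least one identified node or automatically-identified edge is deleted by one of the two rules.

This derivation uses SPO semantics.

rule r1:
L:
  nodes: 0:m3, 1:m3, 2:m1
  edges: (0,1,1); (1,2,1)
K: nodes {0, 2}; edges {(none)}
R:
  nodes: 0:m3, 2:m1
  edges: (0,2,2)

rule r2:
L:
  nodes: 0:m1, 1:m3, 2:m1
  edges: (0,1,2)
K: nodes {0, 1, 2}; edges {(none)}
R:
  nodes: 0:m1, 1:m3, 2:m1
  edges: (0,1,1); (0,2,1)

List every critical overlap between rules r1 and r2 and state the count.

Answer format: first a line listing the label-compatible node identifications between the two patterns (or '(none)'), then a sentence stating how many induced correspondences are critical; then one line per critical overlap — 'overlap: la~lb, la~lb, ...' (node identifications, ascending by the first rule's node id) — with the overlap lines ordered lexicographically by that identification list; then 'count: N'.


label-compatible node identifications between L(r1) and L(r2): 0~1, 1~1, 2~0, 2~2
3 of the induced correspondences are critical overlaps of r1 and r2.
overlap: 1~1
overlap: 1~1, 2~0
overlap: 1~1, 2~2
count: 3


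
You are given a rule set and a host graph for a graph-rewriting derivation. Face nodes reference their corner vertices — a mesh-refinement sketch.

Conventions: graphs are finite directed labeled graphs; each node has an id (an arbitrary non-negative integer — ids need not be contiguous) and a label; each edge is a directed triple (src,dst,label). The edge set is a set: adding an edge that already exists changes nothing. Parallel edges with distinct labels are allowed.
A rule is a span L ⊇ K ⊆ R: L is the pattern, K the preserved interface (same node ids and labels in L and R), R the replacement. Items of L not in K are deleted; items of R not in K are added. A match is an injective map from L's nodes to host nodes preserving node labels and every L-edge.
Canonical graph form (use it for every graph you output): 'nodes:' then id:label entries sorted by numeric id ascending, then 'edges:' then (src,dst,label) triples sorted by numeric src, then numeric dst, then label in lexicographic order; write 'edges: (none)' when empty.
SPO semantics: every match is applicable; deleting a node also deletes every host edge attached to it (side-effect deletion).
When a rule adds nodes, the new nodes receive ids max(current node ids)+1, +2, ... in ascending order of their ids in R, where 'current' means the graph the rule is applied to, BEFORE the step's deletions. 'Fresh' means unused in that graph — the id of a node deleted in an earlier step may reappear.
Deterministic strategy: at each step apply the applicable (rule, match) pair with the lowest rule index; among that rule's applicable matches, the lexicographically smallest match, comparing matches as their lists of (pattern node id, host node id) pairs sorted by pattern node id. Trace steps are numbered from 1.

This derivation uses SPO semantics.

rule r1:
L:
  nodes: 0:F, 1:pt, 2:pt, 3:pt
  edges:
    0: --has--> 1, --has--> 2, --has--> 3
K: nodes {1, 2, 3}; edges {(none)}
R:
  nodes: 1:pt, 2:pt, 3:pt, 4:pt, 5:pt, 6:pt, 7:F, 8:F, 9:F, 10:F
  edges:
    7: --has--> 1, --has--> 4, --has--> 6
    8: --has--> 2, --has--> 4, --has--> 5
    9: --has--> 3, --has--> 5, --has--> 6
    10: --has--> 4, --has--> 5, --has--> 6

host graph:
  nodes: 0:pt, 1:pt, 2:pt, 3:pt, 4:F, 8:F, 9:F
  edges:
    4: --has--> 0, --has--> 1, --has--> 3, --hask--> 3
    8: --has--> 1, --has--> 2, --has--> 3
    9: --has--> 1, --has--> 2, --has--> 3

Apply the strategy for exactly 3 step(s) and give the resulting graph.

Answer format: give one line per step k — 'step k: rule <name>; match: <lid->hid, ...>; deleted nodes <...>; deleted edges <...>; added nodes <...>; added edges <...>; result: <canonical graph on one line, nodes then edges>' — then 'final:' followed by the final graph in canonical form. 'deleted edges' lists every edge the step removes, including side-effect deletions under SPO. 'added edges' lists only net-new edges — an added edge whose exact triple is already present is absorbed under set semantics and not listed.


step 1: rule r1; match: 0->4, 1->0, 2->1, 3->3; deleted nodes 4; deleted edges (4,0,has); (4,1,has); (4,3,has); (4,3,hask); added nodes 10, 11, 12, 13, 14, 15, 16; added edges (13,0,has); (13,10,has); (13,12,has); (14,1,has); (14,10,has); (14,11,has); (15,3,has); (15,11,has); (15,12,has); (16,10,has); (16,11,has); (16,12,has); result: nodes: 0:pt, 1:pt, 2:pt, 3:pt, 8:F, 9:F, 10:pt, 11:pt, 12:pt, 13:F, 14:F, 15:F, 16:F edges: (8,1,has); (8,2,has); (8,3,has); (9,1,has); (9,2,has); (9,3,has); (13,0,has); (13,10,has); (13,12,has); (14,1,has); (14,10,has); (14,11,has); (15,3,has); (15,11,has); (15,12,has); (16,10,has); (16,11,has); (16,12,has)
step 2: rule r1; match: 0->8, 1->1, 2->2, 3->3; deleted nodes 8; deleted edges (8,1,has); (8,2,has); (8,3,has); added nodes 17, 18, 19, 20, 21, 22, 23; added edges (20,1,has); (20,17,has); (20,19,has); (21,2,has); (21,17,has); (21,18,has); (22,3,has); (22,18,has); (22,19,has); (23,17,has); (23,18,has); (23,19,has); result: nodes: 0:pt, 1:pt, 2:pt, 3:pt, 9:F, 10:pt, 11:pt, 12:pt, 13:F, 14:F, 15:F, 16:F, 17:pt, 18:pt, 19:pt, 20:F, 21:F, 22:F, 23:F edges: (9,1,has); (9,2,has); (9,3,has); (13,0,has); (13,10,has); (13,12,has); (14,1,has); (14,10,has); (14,11,has); (15,3,has); (15,11,has); (15,12,has); (16,10,has); (16,11,has); (16,12,has); (20,1,has); (20,17,has); (20,19,has); (21,2,has); (21,17,has); (21,18,has); (22,3,has); (22,18,has); (22,19,has); (23,17,has); (23,18,has); (23,19,has)
step 3: rule r1; match: 0->9, 1->1, 2->2, 3->3; deleted nodes 9; deleted edges (9,1,has); (9,2,has); (9,3,has); added nodes 24, 25, 26, 27, 28, 29, 30; added edges (27,1,has); (27,24,has); (27,26,has); (28,2,has); (28,24,has); (28,25,has); (29,3,has); (29,25,has); (29,26,has); (30,24,has); (30,25,has); (30,26,has); result: nodes: 0:pt, 1:pt, 2:pt, 3:pt, 10:pt, 11:pt, 12:pt, 13:F, 14:F, 15:F, 16:F, 17:pt, 18:pt, 19:pt, 20:F, 21:F, 22:F, 23:F, 24:pt, 25:pt, 26:pt, 27:F, 28:F, 29:F, 30:F edges: (13,0,has); (13,10,has); (13,12,has); (14,1,has); (14,10,has); (14,11,has); (15,3,has); (15,11,has); (15,12,has); (16,10,has); (16,11,has); (16,12,has); (20,1,has); (20,17,has); (20,19,has); (21,2,has); (21,17,has); (21,18,has); (22,3,has); (22,18,has); (22,19,has); (23,17,has); (23,18,has); (23,19,has); (27,1,has); (27,24,has); (27,26,has); (28,2,has); (28,24,has); (28,25,has); (29,3,has); (29,25,has); (29,26,has); (30,24,has); (30,25,has); (30,26,has)
final:
nodes: 0:pt, 1:pt, 2:pt, 3:pt, 10:pt, 11:pt, 12:pt, 13:F, 14:F, 15:F, 16:F, 17:pt, 18:pt, 19:pt, 20:F, 21:F, 22:F, 23:F, 24:pt, 25:pt, 26:pt, 27:F, 28:F, 29:F, 30:F
edges: (13,0,has); (13,10,has); (13,12,has); (14,1,has); (14,10,has); (14,11,has); (15,3,has); (15,11,has); (15,12,has); (16,10,has); (16,11,has); (16,12,has); (20,1,has); (20,17,has); (20,19,has); (21,2,has); (21,17,has); (21,18,has); (22,3,has); (22,18,has); (22,19,has); (23,17,has); (23,18,has); (23,19,has); (27,1,has); (27,24,has); (27,26,has); (28,2,has); (28,24,has); (28,25,has); (29,3,has); (29,25,has); (29,26,has); (30,24,has); (30,25,has); (30,26,has)


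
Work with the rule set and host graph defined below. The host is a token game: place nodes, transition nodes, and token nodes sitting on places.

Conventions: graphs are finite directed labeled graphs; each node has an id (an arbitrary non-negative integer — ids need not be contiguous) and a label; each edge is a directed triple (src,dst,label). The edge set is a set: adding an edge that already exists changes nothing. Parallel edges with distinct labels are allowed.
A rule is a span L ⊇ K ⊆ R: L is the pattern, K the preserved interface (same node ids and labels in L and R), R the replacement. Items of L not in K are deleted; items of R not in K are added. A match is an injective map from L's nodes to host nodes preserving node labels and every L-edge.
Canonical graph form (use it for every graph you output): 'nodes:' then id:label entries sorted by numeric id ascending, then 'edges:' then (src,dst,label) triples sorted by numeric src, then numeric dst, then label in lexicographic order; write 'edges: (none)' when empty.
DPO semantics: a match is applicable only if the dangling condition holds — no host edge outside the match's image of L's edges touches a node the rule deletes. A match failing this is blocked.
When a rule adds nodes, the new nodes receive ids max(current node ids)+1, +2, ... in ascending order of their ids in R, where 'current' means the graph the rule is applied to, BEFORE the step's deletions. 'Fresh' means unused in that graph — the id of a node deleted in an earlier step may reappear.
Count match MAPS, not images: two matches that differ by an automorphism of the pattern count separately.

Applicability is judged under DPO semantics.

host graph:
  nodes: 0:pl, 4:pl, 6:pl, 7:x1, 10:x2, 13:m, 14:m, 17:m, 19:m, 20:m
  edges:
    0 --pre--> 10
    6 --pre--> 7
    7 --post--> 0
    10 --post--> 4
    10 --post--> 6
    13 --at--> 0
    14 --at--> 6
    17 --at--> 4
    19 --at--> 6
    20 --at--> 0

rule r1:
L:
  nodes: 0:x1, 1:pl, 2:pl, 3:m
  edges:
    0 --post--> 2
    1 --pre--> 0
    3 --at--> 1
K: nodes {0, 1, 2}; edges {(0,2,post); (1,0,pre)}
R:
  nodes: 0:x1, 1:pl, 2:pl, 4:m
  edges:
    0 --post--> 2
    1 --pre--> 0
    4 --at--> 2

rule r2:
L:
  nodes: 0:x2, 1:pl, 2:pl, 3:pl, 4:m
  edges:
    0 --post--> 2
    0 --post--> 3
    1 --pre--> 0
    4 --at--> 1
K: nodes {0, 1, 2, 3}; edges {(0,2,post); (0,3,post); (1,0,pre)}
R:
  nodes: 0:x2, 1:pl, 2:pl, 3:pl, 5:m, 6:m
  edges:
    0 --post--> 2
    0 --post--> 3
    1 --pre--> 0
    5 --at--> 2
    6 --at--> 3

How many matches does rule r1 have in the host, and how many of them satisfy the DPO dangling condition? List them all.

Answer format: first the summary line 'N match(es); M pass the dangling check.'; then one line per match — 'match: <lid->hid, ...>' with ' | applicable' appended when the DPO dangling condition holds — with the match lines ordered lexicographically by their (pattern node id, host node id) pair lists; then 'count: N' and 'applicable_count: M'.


2 match(es); 2 pass the dangling check.
match: 0->7, 1->6, 2->0, 3->14 | applicable
match: 0->7, 1->6, 2->0, 3->19 | applicable
count: 2
applicable_count: 2


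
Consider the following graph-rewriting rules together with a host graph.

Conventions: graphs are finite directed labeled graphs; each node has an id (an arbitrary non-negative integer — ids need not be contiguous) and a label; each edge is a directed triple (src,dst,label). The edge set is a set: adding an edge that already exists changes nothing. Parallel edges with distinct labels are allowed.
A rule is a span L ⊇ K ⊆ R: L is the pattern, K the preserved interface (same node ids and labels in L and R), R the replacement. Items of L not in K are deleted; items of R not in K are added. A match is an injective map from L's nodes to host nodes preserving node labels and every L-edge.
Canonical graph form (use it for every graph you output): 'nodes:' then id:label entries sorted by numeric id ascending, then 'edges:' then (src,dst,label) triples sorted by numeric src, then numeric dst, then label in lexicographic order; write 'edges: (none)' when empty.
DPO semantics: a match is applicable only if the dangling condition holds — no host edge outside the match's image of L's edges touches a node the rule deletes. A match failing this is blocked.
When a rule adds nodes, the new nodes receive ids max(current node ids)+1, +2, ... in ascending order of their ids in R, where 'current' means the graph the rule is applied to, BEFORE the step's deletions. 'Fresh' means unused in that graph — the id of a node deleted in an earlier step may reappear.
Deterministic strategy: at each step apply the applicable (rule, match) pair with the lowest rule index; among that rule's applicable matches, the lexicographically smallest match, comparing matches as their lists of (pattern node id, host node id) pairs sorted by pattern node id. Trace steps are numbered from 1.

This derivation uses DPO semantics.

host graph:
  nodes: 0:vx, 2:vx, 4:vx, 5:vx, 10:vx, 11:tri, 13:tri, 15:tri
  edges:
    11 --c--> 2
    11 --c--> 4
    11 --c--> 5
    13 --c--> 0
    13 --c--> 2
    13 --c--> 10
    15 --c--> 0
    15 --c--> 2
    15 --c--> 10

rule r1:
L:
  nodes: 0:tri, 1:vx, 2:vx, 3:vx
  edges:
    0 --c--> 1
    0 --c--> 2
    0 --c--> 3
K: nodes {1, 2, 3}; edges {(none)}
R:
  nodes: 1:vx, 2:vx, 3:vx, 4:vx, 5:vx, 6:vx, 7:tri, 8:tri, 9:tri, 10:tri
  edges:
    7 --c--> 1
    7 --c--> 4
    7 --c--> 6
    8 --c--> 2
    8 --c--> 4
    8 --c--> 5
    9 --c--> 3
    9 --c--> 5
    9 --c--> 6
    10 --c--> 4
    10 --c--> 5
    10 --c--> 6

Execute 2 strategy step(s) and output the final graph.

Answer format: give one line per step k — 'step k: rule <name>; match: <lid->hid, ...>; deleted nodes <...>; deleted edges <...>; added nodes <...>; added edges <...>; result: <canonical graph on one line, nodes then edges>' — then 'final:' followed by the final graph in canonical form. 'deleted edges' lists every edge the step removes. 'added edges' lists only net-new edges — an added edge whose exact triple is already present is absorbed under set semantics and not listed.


step 1: rule r1; match: 0->11, 1->2, 2->4, 3->5; deleted nodes 11; deleted edges (11,2,c); (11,4,c); (11,5,c); added nodes 16, 17, 18, 19, 20, 21, 22; added edges (19,2,c); (19,16,c); (19,18,c); (20,4,c); (20,16,c); (20,17,c); (21,5,c); (21,17,c); (21,18,c); (22,16,c); (22,17,c); (22,18,c); result: nodes: 0:vx, 2:vx, 4:vx, 5:vx, 10:vx, 13:tri, 15:tri, 16:vx, 17:vx, 18:vx, 19:tri, 20:tri, 21:tri, 22:tri edges: (13,0,c); (13,2,c); (13,10,c); (15,0,c); (15,2,c); (15,10,c); (19,2,c); (19,16,c); (19,18,c); (20,4,c); (20,16,c); (20,17,c); (21,5,c); (21,17,c); (21,18,c); (22,16,c); (22,17,c); (22,18,c)
step 2: rule r1; match: 0->13, 1->0, 2->2, 3->10; deleted nodes 13; deleted edges (13,0,c); (13,2,c); (13,10,c); added nodes 23, 24, 25, 26, 27, 28, 29; added edges (26,0,c); (26,23,c); (26,25,c); (27,2,c); (27,23,c); (27,24,c); (28,10,c); (28,24,c); (28,25,c); (29,23,c); (29,24,c); (29,25,c); result: nodes: 0:vx, 2:vx, 4:vx, 5:vx, 10:vx, 15:tri, 16:vx, 17:vx, 18:vx, 19:tri, 20:tri, 21:tri, 22:tri, 23:vx, 24:vx, 25:vx, 26:tri, 27:tri, 28:tri, 29:tri edges: (15,0,c); (15,2,c); (15,10,c); (19,2,c); (19,16,c); (19,18,c); (20,4,c); (20,16,c); (20,17,c); (21,5,c); (21,17,c); (21,18,c); (22,16,c); (22,17,c); (22,18,c); (26,0,c); (26,23,c); (26,25,c); (27,2,c); (27,23,c); (27,24,c); (28,10,c); (28,24,c); (28,25,c); (29,23,c); (29,24,c); (29,25,c)
final:
nodes: 0:vx, 2:vx, 4:vx, 5:vx, 10:vx, 15:tri, 16:vx, 17:vx, 18:vx, 19:tri, 20:tri, 21:tri, 22:tri, 23:vx, 24:vx, 25:vx, 26:tri, 27:tri, 28:tri, 29:tri
edges: (15,0,c); (15,2,c); (15,10,c); (19,2,c); (19,16,c); (19,18,c); (20,4,c); (20,16,c); (20,17,c); (21,5,c); (21,17,c); (21,18,c); (22,16,c); (22,17,c); (22,18,c); (26,0,c); (26,23,c); (26,25,c); (27,2,c); (27,23,c); (27,24,c); (28,10,c); (28,24,c); (28,25,c); (29,23,c); (29,24,c); (29,25,c)


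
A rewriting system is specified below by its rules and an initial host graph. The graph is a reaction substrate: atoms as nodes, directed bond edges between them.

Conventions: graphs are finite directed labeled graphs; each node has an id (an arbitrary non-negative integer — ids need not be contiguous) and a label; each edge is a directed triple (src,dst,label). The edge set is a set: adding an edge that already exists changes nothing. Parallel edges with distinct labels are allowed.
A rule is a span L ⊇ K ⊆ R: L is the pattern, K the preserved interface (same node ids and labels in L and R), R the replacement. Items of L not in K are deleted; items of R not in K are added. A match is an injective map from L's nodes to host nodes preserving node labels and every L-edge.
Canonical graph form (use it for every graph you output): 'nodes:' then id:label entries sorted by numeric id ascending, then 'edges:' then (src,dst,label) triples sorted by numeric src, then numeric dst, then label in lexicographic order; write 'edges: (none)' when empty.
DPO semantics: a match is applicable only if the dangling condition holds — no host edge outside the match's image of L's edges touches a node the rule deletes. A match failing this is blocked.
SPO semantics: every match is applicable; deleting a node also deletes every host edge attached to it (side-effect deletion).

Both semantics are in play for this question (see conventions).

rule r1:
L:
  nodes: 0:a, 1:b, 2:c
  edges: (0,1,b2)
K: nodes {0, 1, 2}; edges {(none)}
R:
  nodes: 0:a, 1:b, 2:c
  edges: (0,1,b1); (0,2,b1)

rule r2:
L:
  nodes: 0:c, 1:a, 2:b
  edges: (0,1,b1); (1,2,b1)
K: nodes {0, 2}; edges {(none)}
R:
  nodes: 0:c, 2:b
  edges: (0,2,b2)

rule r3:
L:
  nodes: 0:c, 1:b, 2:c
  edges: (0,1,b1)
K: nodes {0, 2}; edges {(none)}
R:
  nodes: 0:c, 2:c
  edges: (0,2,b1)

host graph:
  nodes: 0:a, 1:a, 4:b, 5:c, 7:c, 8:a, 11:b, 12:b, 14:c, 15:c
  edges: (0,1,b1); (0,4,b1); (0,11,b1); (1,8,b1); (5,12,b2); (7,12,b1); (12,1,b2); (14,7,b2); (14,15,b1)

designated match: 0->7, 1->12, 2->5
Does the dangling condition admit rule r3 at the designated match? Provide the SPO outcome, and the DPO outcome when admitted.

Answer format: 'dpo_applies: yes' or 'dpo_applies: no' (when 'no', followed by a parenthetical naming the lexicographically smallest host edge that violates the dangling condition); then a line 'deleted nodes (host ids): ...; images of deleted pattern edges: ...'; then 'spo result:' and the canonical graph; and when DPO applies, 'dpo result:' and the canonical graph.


dpo_applies: no
(the rule deletes node 12, which keeps host edge (5,12,b2) outside the match image — the dangling condition fails, DPO blocks; SPO proceeds and side-deletes such edges)
deleted nodes (host ids): 12; images of deleted pattern edges: (7,12,b1)
spo result:
nodes: 0:a, 1:a, 4:b, 5:c, 7:c, 8:a, 11:b, 14:c, 15:c
edges: (0,1,b1); (0,4,b1); (0,11,b1); (1,8,b1); (7,5,b1); (14,7,b2); (14,15,b1)


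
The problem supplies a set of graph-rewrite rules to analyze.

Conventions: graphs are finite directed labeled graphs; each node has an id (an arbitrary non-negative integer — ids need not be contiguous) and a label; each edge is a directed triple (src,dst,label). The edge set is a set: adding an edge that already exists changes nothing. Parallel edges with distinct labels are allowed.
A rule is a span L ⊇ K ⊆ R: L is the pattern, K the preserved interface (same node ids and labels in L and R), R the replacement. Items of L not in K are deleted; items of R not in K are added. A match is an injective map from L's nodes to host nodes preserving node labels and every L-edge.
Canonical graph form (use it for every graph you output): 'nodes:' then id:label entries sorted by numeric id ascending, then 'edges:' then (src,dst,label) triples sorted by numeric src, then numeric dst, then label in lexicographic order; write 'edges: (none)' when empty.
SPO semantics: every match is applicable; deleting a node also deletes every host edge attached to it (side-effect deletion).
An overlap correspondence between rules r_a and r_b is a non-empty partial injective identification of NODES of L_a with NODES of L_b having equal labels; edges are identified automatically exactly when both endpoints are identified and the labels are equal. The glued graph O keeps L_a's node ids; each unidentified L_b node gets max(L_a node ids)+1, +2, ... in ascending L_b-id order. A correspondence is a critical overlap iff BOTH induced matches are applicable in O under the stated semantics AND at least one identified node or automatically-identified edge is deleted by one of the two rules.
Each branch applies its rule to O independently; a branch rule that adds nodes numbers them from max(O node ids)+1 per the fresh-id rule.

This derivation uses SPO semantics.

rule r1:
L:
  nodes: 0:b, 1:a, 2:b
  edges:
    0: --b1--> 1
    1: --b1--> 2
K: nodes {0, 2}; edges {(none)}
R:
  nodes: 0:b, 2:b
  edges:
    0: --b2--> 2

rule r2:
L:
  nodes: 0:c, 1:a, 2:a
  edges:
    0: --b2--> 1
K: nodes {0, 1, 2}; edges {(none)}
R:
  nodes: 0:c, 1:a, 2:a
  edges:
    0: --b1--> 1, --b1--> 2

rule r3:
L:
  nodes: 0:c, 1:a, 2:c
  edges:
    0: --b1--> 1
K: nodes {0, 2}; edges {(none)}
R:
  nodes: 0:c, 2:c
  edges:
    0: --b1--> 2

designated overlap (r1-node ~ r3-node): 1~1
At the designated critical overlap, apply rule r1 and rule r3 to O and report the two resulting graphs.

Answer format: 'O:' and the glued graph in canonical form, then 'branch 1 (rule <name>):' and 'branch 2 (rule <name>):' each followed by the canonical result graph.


O:
nodes: 0:b, 1:a, 2:b, 3:c, 4:c
edges: (0,1,b1); (1,2,b1); (3,1,b1)
branch 1 (rule r1):
nodes: 0:b, 2:b, 3:c, 4:c
edges: (0,2,b2)
branch 2 (rule r3):
nodes: 0:b, 2:b, 3:c, 4:c
edges: (3,4,b1)


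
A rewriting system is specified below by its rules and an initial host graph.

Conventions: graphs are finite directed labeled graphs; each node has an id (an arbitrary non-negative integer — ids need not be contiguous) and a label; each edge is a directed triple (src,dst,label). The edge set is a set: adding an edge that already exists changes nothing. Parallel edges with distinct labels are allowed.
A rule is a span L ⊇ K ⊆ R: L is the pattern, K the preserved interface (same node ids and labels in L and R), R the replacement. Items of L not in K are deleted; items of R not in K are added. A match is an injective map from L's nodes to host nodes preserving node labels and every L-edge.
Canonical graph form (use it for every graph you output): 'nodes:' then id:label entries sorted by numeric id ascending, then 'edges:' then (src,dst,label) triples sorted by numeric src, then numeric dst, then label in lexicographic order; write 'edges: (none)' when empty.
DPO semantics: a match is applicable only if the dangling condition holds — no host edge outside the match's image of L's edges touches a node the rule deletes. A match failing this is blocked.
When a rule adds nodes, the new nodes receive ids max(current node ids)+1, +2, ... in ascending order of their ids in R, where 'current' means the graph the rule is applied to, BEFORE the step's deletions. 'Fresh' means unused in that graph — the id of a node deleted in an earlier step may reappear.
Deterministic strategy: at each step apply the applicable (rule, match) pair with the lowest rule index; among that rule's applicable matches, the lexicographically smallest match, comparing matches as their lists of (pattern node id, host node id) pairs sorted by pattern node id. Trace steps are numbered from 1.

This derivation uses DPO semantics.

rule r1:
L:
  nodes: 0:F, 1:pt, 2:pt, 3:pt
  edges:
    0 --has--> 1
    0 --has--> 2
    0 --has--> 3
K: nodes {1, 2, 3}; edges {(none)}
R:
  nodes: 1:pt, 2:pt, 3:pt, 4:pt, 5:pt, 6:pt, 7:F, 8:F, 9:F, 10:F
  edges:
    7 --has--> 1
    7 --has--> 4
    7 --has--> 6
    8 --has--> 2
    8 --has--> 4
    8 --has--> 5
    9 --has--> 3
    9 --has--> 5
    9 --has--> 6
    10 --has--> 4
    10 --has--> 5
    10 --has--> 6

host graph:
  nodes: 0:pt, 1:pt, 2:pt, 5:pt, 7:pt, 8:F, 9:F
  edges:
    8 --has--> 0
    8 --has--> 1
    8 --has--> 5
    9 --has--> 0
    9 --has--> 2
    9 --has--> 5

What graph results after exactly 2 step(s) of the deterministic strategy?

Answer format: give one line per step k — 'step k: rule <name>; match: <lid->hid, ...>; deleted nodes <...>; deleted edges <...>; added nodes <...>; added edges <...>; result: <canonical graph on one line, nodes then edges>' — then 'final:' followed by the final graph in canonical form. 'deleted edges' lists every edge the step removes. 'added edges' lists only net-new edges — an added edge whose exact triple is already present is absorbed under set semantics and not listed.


step 1: rule r1; match: 0->8, 1->0, 2->1, 3->5; deleted nodes 8; deleted edges (8,0,has); (8,1,has); (8,5,has); added nodes 10, 11, 12, 13, 14, 15, 16; added edges (13,0,has); (13,10,has); (13,12,has); (14,1,has); (14,10,has); (14,11,has); (15,5,has); (15,11,has); (15,12,has); (16,10,has); (16,11,has); (16,12,has); result: nodes: 0:pt, 1:pt, 2:pt, 5:pt, 7:pt, 9:F, 10:pt, 11:pt, 12:pt, 13:F, 14:F, 15:F, 16:F edges: (9,0,has); (9,2,has); (9,5,has); (13,0,has); (13,10,has); (13,12,has); (14,1,has); (14,10,has); (14,11,has); (15,5,has); (15,11,has); (15,12,has); (16,10,has); (16,11,has); (16,12,has)
step 2: rule r1; match: 0->9, 1->0, 2->2, 3->5; deleted nodes 9; deleted edges (9,0,has); (9,2,has); (9,5,has); added nodes 17, 18, 19, 20, 21, 22, 23; added edges (20,0,has); (20,17,has); (20,19,has); (21,2,has); (21,17,has); (21,18,has); (22,5,has); (22,18,has); (22,19,has); (23,17,has); (23,18,has); (23,19,has); result: nodes: 0:pt, 1:pt, 2:pt, 5:pt, 7:pt, 10:pt, 11:pt, 12:pt, 13:F, 14:F, 15:F, 16:F, 17:pt, 18:pt, 19:pt, 20:F, 21:F, 22:F, 23:F edges: (13,0,has); (13,10,has); (13,12,has); (14,1,has); (14,10,has); (14,11,has); (15,5,has); (15,11,has); (15,12,has); (16,10,has); (16,11,has); (16,12,has); (20,0,has); (20,17,has); (20,19,has); (21,2,has); (21,17,has); (21,18,has); (22,5,has); (22,18,has); (22,19,has); (23,17,has); (23,18,has); (23,19,has)
final:
nodes: 0:pt, 1:pt, 2:pt, 5:pt, 7:pt, 10:pt, 11:pt, 12:pt, 13:F, 14:F, 15:F, 16:F, 17:pt, 18:pt, 19:pt, 20:F, 21:F, 22:F, 23:F
edges: (13,0,has); (13,10,has); (13,12,has); (14,1,has); (14,10,has); (14,11,has); (15,5,has); (15,11,has); (15,12,has); (16,10,has); (16,11,has); (16,12,has); (20,0,has); (20,17,has); (20,19,has); (21,2,has); (21,17,has); (21,18,has); (22,5,has); (22,18,has); (22,19,has); (23,17,has); (23,18,has); (23,19,has)


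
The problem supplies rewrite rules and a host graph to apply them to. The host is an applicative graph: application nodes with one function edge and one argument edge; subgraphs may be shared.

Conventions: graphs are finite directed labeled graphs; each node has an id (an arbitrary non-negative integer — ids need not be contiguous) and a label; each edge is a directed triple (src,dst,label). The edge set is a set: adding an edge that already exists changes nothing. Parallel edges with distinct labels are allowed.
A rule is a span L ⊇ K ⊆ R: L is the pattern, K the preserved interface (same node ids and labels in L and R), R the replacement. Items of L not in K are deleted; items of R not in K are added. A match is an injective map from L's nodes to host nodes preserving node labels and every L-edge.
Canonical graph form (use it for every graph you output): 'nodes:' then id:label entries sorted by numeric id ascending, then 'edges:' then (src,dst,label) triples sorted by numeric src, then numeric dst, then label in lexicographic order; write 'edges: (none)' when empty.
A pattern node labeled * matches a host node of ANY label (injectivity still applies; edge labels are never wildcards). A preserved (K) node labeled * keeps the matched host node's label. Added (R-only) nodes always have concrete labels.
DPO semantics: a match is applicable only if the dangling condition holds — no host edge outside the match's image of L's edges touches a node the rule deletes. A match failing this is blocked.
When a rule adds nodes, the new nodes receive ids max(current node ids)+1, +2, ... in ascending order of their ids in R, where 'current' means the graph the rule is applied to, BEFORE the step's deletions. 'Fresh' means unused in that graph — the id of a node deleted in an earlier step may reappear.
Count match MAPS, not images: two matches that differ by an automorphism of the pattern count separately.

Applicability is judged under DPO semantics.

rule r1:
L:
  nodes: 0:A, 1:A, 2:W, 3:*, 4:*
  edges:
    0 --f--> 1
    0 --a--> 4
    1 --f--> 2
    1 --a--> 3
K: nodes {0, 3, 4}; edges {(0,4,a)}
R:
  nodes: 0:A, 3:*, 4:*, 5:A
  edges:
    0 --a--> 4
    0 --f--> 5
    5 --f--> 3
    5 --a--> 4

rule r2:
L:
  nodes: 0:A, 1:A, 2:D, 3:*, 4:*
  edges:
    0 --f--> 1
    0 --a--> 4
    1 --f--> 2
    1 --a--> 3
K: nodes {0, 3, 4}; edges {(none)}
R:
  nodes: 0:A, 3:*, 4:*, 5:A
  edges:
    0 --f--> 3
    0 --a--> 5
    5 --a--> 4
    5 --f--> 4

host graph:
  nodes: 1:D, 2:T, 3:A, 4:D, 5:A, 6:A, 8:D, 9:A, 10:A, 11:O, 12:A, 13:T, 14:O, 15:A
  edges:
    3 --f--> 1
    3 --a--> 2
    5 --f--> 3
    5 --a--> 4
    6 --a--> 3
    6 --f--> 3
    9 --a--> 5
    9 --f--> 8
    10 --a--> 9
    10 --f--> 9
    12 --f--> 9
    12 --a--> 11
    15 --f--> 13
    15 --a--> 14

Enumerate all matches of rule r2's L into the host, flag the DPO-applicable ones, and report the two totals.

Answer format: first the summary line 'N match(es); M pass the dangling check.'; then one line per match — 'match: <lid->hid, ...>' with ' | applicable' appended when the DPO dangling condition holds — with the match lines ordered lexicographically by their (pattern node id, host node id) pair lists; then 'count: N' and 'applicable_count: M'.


2 match(es); 0 pass the dangling check.
match: 0->5, 1->3, 2->1, 3->2, 4->4
match: 0->12, 1->9, 2->8, 3->5, 4->11
count: 2
applicable_count: 0


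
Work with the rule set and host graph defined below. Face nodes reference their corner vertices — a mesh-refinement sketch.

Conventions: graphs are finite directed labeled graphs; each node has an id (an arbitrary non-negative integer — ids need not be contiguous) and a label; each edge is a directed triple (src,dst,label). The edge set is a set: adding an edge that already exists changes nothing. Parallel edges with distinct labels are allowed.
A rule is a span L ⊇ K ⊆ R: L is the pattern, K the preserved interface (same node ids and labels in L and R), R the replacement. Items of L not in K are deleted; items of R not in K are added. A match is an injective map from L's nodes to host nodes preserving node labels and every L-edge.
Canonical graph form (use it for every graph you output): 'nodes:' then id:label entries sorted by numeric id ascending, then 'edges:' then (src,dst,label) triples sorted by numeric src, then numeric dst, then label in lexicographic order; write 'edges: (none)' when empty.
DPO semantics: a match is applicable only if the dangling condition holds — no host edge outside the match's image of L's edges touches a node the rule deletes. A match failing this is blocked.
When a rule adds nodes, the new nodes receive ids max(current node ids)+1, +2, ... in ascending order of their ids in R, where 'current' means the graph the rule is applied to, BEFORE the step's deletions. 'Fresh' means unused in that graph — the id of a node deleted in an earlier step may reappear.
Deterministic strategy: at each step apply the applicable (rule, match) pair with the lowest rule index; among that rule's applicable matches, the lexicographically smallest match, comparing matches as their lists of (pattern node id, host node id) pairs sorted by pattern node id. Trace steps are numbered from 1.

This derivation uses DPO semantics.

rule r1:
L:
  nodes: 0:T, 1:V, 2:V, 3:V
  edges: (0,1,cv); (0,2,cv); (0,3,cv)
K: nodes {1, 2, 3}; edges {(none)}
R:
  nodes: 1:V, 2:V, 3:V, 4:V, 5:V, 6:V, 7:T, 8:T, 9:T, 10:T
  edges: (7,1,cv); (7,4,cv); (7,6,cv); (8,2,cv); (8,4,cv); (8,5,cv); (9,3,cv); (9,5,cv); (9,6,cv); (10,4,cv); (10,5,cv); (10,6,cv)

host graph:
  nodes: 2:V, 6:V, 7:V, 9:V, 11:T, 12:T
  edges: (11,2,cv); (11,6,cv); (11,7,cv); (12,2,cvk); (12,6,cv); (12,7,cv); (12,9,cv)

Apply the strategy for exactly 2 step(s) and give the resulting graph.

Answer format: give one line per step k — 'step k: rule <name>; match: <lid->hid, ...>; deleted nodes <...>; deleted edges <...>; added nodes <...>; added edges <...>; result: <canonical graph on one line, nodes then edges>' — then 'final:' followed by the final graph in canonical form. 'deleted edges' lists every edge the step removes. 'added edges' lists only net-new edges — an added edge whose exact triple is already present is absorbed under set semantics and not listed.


step 1: rule r1; match: 0->11, 1->2, 2->6, 3->7; deleted nodes 11; deleted edges (11,2,cv); (11,6,cv); (11,7,cv); added nodes 13, 14, 15, 16, 17, 18, 19; added edges (16,2,cv); (16,13,cv); (16,15,cv); (17,6,cv); (17,13,cv); (17,14,cv); (18,7,cv); (18,14,cv); (18,15,cv); (19,13,cv); (19,14,cv); (19,15,cv); result: nodes: 2:V, 6:V, 7:V, 9:V, 12:T, 13:V, 14:V, 15:V, 16:T, 17:T, 18:T, 19:T edges: (12,2,cvk); (12,6,cv); (12,7,cv); (12,9,cv); (16,2,cv); (16,13,cv); (16,15,cv); (17,6,cv); (17,13,cv); (17,14,cv); (18,7,cv); (18,14,cv); (18,15,cv); (19,13,cv); (19,14,cv); (19,15,cv)
step 2: rule r1; match: 0->16, 1->2, 2->13, 3->15; deleted nodes 16; deleted edges (16,2,cv); (16,13,cv); (16,15,cv); added nodes 20, 21, 22, 23, 24, 25, 26; added edges (23,2,cv); (23,20,cv); (23,22,cv); (24,13,cv); (24,20,cv); (24,21,cv); (25,15,cv); (25,21,cv); (25,22,cv); (26,20,cv); (26,21,cv); (26,22,cv); result: nodes: 2:V, 6:V, 7:V, 9:V, 12:T, 13:V, 14:V, 15:V, 17:T, 18:T, 19:T, 20:V, 21:V, 22:V, 23:T, 24:T, 25:T, 26:T edges: (12,2,cvk); (12,6,cv); (12,7,cv); (12,9,cv); (17,6,cv); (17,13,cv); (17,14,cv); (18,7,cv); (18,14,cv); (18,15,cv); (19,13,cv); (19,14,cv); (19,15,cv); (23,2,cv); (23,20,cv); (23,22,cv); (24,13,cv); (24,20,cv); (24,21,cv); (25,15,cv); (25,21,cv); (25,22,cv); (26,20,cv); (26,21,cv); (26,22,cv)
final:
nodes: 2:V, 6:V, 7:V, 9:V, 12:T, 13:V, 14:V, 15:V, 17:T, 18:T, 19:T, 20:V, 21:V, 22:V, 23:T, 24:T, 25:T, 26:T
edges: (12,2,cvk); (12,6,cv); (12,7,cv); (12,9,cv); (17,6,cv); (17,13,cv); (17,14,cv); (18,7,cv); (18,14,cv); (18,15,cv); (19,13,cv); (19,14,cv); (19,15,cv); (23,2,cv); (23,20,cv); (23,22,cv); (24,13,cv); (24,20,cv); (24,21,cv); (25,15,cv); (25,21,cv); (25,22,cv); (26,20,cv); (26,21,cv); (26,22,cv)


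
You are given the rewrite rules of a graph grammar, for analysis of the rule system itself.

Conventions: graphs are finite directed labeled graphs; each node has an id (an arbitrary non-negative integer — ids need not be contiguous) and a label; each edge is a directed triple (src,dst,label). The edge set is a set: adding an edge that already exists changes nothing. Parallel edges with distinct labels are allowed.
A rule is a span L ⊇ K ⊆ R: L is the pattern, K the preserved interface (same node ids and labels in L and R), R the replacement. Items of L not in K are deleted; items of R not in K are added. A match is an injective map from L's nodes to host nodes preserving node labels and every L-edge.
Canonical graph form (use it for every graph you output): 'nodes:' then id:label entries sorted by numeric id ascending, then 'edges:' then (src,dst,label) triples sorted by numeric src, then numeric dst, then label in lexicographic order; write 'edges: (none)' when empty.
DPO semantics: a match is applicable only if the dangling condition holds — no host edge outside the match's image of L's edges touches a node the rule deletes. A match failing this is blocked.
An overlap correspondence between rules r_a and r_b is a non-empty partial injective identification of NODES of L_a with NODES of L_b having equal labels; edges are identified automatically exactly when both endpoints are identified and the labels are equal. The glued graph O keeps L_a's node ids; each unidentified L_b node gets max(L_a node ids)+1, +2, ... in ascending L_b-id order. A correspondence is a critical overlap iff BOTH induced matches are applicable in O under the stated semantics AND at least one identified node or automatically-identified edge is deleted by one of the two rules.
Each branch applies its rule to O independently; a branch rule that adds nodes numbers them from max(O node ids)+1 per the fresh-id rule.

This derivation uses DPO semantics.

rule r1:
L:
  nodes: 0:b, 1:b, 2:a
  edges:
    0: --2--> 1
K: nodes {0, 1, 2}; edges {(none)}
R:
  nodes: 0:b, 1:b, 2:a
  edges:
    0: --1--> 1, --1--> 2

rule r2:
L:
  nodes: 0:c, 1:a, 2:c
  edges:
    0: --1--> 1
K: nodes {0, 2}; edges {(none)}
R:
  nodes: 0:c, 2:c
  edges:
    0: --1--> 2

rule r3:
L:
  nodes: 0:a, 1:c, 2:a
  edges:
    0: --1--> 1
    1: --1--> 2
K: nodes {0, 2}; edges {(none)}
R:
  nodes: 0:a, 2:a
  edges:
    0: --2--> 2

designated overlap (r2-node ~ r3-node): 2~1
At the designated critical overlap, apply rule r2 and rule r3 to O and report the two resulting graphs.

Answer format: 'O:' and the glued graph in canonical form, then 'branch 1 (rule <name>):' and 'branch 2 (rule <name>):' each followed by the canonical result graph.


O:
nodes: 0:c, 1:a, 2:c, 3:a, 4:a
edges: (0,1,1); (2,4,1); (3,2,1)
branch 1 (rule r2):
nodes: 0:c, 2:c, 3:a, 4:a
edges: (0,2,1); (2,4,1); (3,2,1)
branch 2 (rule r3):
nodes: 0:c, 1:a, 3:a, 4:a
edges: (0,1,1); (3,4,2)
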